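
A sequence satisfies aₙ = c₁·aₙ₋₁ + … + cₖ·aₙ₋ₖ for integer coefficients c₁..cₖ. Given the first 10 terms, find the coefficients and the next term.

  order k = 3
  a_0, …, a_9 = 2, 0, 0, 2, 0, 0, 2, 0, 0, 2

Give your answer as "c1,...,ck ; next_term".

  a_3 = 0·0 + 0·0 + 1·2 = 2
  a_4 = 0·2 + 0·0 + 1·0 = 0
  a_5 = 0·0 + 0·2 + 1·0 = 0
  a_6 = 0·0 + 0·0 + 1·2 = 2
  a_7 = 0·2 + 0·0 + 1·0 = 0
  a_8 = 0·0 + 0·2 + 1·0 = 0
  a_9 = 0·0 + 0·0 + 1·2 = 2
  a_10 = 0·2 + 0·0 + 1·0 = 0

0,0,1 ; 0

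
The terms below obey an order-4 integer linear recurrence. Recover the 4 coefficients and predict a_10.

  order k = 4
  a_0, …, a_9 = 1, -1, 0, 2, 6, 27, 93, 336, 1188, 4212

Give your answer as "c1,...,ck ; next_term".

3,3,-3,-3 ; 14913

  a_4 = 3·2 + 3·0 + -3·-1 + -3·1 = 6
  a_5 = 3·6 + 3·2 + -3·0 + -3·-1 = 27
  a_6 = 3·27 + 3·6 + -3·2 + -3·0 = 93
  a_7 = 3·93 + 3·27 + -3·6 + -3·2 = 336
  a_8 = 3·336 + 3·93 + -3·27 + -3·6 = 1188
  a_9 = 3·1188 + 3·336 + -3·93 + -3·27 = 4212
  a_10 = 3·4212 + 3·1188 + -3·336 + -3·93 = 14913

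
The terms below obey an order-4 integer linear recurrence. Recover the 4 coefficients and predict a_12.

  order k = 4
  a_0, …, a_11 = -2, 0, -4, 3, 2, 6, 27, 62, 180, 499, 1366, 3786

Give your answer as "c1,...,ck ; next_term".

  a_4 = 2·3 + 2·-4 + 1·0 + -2·-2 = 2
  a_5 = 2·2 + 2·3 + 1·-4 + -2·0 = 6
  a_6 = 2·6 + 2·2 + 1·3 + -2·-4 = 27
  a_7 = 2·27 + 2·6 + 1·2 + -2·3 = 62
  a_8 = 2·62 + 2·27 + 1·6 + -2·2 = 180
  a_9 = 2·180 + 2·62 + 1·27 + -2·6 = 499
  a_10 = 2·499 + 2·180 + 1·62 + -2·27 = 1366
  a_11 = 2·1366 + 2·499 + 1·180 + -2·62 = 3786
  a_12 = 2·3786 + 2·1366 + 1·499 + -2·180 = 10443

2,2,1,-2 ; 10443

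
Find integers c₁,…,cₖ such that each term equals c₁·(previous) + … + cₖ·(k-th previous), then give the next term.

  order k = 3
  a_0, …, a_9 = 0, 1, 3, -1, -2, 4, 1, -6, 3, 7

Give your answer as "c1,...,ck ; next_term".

  a_3 = 0·3 + -1·1 + 1·0 = -1
  a_4 = 0·-1 + -1·3 + 1·1 = -2
  a_5 = 0·-2 + -1·-1 + 1·3 = 4
  a_6 = 0·4 + -1·-2 + 1·-1 = 1
  a_7 = 0·1 + -1·4 + 1·-2 = -6
  a_8 = 0·-6 + -1·1 + 1·4 = 3
  a_9 = 0·3 + -1·-6 + 1·1 = 7
  a_10 = 0·7 + -1·3 + 1·-6 = -9

0,-1,1 ; -9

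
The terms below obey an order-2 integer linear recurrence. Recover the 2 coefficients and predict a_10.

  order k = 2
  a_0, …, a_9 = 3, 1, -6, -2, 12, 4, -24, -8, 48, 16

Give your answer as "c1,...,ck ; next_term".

0,-2 ; -96

  a_2 = 0·1 + -2·3 = -6
  a_3 = 0·-6 + -2·1 = -2
  a_4 = 0·-2 + -2·-6 = 12
  a_5 = 0·12 + -2·-2 = 4
  a_6 = 0·4 + -2·12 = -24
  a_7 = 0·-24 + -2·4 = -8
  a_8 = 0·-8 + -2·-24 = 48
  a_9 = 0·48 + -2·-8 = 16
  a_10 = 0·16 + -2·48 = -96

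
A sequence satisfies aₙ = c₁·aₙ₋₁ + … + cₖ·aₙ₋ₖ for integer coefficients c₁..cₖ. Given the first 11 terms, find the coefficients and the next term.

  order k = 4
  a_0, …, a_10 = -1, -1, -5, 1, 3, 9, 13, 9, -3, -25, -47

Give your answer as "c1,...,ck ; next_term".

  a_4 = 1·1 + 0·-5 + -1·-1 + -1·-1 = 3
  a_5 = 1·3 + 0·1 + -1·-5 + -1·-1 = 9
  a_6 = 1·9 + 0·3 + -1·1 + -1·-5 = 13
  a_7 = 1·13 + 0·9 + -1·3 + -1·1 = 9
  a_8 = 1·9 + 0·13 + -1·9 + -1·3 = -3
  a_9 = 1·-3 + 0·9 + -1·13 + -1·9 = -25
  a_10 = 1·-25 + 0·-3 + -1·9 + -1·13 = -47
  a_11 = 1·-47 + 0·-25 + -1·-3 + -1·9 = -53

1,0,-1,-1 ; -53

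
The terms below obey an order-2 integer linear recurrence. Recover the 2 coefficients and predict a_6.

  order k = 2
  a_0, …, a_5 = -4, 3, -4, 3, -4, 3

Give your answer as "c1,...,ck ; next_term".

  a_2 = 0·3 + 1·-4 = -4
  a_3 = 0·-4 + 1·3 = 3
  a_4 = 0·3 + 1·-4 = -4
  a_5 = 0·-4 + 1·3 = 3
  a_6 = 0·3 + 1·-4 = -4

0,1 ; -4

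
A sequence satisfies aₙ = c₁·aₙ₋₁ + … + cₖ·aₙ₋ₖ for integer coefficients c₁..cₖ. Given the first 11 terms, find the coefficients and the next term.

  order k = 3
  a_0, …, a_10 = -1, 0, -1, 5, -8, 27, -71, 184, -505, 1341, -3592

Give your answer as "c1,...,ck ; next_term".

  a_3 = -1·-1 + 3·0 + -4·-1 = 5
  a_4 = -1·5 + 3·-1 + -4·0 = -8
  a_5 = -1·-8 + 3·5 + -4·-1 = 27
  a_6 = -1·27 + 3·-8 + -4·5 = -71
  a_7 = -1·-71 + 3·27 + -4·-8 = 184
  a_8 = -1·184 + 3·-71 + -4·27 = -505
  a_9 = -1·-505 + 3·184 + -4·-71 = 1341
  a_10 = -1·1341 + 3·-505 + -4·184 = -3592
  a_11 = -1·-3592 + 3·1341 + -4·-505 = 9635

-1,3,-4 ; 9635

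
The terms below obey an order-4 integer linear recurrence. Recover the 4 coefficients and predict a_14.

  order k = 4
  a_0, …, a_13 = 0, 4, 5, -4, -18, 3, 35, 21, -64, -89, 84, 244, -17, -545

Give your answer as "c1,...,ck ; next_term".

  a_4 = -1·-4 + -2·5 + -3·4 + -2·0 = -18
  a_5 = -1·-18 + -2·-4 + -3·5 + -2·4 = 3
  a_6 = -1·3 + -2·-18 + -3·-4 + -2·5 = 35
  a_7 = -1·35 + -2·3 + -3·-18 + -2·-4 = 21
  a_8 = -1·21 + -2·35 + -3·3 + -2·-18 = -64
  a_9 = -1·-64 + -2·21 + -3·35 + -2·3 = -89
  a_10 = -1·-89 + -2·-64 + -3·21 + -2·35 = 84
  a_11 = -1·84 + -2·-89 + -3·-64 + -2·21 = 244
  a_12 = -1·244 + -2·84 + -3·-89 + -2·-64 = -17
  a_13 = -1·-17 + -2·244 + -3·84 + -2·-89 = -545
  a_14 = -1·-545 + -2·-17 + -3·244 + -2·84 = -321

-1,-2,-3,-2 ; -321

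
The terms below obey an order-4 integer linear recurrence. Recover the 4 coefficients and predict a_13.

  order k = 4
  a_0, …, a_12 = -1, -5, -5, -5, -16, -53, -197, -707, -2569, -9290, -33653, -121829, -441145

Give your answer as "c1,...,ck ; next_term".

  a_4 = 3·-5 + 3·-5 + -3·-5 + 1·-1 = -16
  a_5 = 3·-16 + 3·-5 + -3·-5 + 1·-5 = -53
  a_6 = 3·-53 + 3·-16 + -3·-5 + 1·-5 = -197
  a_7 = 3·-197 + 3·-53 + -3·-16 + 1·-5 = -707
  a_8 = 3·-707 + 3·-197 + -3·-53 + 1·-16 = -2569
  a_9 = 3·-2569 + 3·-707 + -3·-197 + 1·-53 = -9290
  a_10 = 3·-9290 + 3·-2569 + -3·-707 + 1·-197 = -33653
  a_11 = 3·-33653 + 3·-9290 + -3·-2569 + 1·-707 = -121829
  a_12 = 3·-121829 + 3·-33653 + -3·-9290 + 1·-2569 = -441145
  a_13 = 3·-441145 + 3·-121829 + -3·-33653 + 1·-9290 = -1597253

3,3,-3,1 ; -1597253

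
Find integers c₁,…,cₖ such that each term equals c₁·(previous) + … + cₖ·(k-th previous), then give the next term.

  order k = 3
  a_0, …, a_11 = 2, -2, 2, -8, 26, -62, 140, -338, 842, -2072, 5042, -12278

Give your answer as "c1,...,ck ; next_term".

  a_3 = -3·2 + -3·-2 + -4·2 = -8
  a_4 = -3·-8 + -3·2 + -4·-2 = 26
  a_5 = -3·26 + -3·-8 + -4·2 = -62
  a_6 = -3·-62 + -3·26 + -4·-8 = 140
  a_7 = -3·140 + -3·-62 + -4·26 = -338
  a_8 = -3·-338 + -3·140 + -4·-62 = 842
  a_9 = -3·842 + -3·-338 + -4·140 = -2072
  a_10 = -3·-2072 + -3·842 + -4·-338 = 5042
  a_11 = -3·5042 + -3·-2072 + -4·842 = -12278
  a_12 = -3·-12278 + -3·5042 + -4·-2072 = 29996

-3,-3,-4 ; 29996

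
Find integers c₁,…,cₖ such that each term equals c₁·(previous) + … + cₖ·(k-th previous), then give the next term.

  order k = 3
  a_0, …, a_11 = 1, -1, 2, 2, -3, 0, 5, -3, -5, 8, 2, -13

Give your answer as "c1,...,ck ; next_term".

0,-1,1 ; 6

  a_3 = 0·2 + -1·-1 + 1·1 = 2
  a_4 = 0·2 + -1·2 + 1·-1 = -3
  a_5 = 0·-3 + -1·2 + 1·2 = 0
  a_6 = 0·0 + -1·-3 + 1·2 = 5
  a_7 = 0·5 + -1·0 + 1·-3 = -3
  a_8 = 0·-3 + -1·5 + 1·0 = -5
  a_9 = 0·-5 + -1·-3 + 1·5 = 8
  a_10 = 0·8 + -1·-5 + 1·-3 = 2
  a_11 = 0·2 + -1·8 + 1·-5 = -13
  a_12 = 0·-13 + -1·2 + 1·8 = 6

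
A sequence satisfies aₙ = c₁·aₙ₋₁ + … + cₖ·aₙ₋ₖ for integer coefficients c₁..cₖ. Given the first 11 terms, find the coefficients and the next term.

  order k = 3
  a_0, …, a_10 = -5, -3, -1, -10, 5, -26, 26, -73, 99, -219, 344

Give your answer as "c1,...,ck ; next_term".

  a_3 = -1·-1 + 2·-3 + 1·-5 = -10
  a_4 = -1·-10 + 2·-1 + 1·-3 = 5
  a_5 = -1·5 + 2·-10 + 1·-1 = -26
  a_6 = -1·-26 + 2·5 + 1·-10 = 26
  a_7 = -1·26 + 2·-26 + 1·5 = -73
  a_8 = -1·-73 + 2·26 + 1·-26 = 99
  a_9 = -1·99 + 2·-73 + 1·26 = -219
  a_10 = -1·-219 + 2·99 + 1·-73 = 344
  a_11 = -1·344 + 2·-219 + 1·99 = -683

-1,2,1 ; -683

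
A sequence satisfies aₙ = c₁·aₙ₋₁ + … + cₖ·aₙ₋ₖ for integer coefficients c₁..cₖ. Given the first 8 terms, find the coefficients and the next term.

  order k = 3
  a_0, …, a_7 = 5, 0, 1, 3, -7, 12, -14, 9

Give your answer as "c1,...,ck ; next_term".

  a_3 = -2·1 + -1·0 + 1·5 = 3
  a_4 = -2·3 + -1·1 + 1·0 = -7
  a_5 = -2·-7 + -1·3 + 1·1 = 12
  a_6 = -2·12 + -1·-7 + 1·3 = -14
  a_7 = -2·-14 + -1·12 + 1·-7 = 9
  a_8 = -2·9 + -1·-14 + 1·12 = 8

-2,-1,1 ; 8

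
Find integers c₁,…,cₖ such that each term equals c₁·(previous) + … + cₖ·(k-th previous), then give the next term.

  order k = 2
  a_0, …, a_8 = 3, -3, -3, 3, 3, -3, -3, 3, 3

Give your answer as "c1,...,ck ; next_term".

  a_2 = 0·-3 + -1·3 = -3
  a_3 = 0·-3 + -1·-3 = 3
  a_4 = 0·3 + -1·-3 = 3
  a_5 = 0·3 + -1·3 = -3
  a_6 = 0·-3 + -1·3 = -3
  a_7 = 0·-3 + -1·-3 = 3
  a_8 = 0·3 + -1·-3 = 3
  a_9 = 0·3 + -1·3 = -3

0,-1 ; -3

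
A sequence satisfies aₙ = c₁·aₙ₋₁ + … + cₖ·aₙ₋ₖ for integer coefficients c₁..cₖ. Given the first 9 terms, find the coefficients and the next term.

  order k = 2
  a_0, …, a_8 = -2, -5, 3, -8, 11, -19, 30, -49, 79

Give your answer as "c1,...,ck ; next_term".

  a_2 = -1·-5 + 1·-2 = 3
  a_3 = -1·3 + 1·-5 = -8
  a_4 = -1·-8 + 1·3 = 11
  a_5 = -1·11 + 1·-8 = -19
  a_6 = -1·-19 + 1·11 = 30
  a_7 = -1·30 + 1·-19 = -49
  a_8 = -1·-49 + 1·30 = 79
  a_9 = -1·79 + 1·-49 = -128

-1,1 ; -128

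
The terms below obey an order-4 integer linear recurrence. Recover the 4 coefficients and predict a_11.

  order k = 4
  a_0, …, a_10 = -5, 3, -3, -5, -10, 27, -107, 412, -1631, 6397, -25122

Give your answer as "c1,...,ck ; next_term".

  a_4 = -3·-5 + 3·-3 + -2·3 + 2·-5 = -10
  a_5 = -3·-10 + 3·-5 + -2·-3 + 2·3 = 27
  a_6 = -3·27 + 3·-10 + -2·-5 + 2·-3 = -107
  a_7 = -3·-107 + 3·27 + -2·-10 + 2·-5 = 412
  a_8 = -3·412 + 3·-107 + -2·27 + 2·-10 = -1631
  a_9 = -3·-1631 + 3·412 + -2·-107 + 2·27 = 6397
  a_10 = -3·6397 + 3·-1631 + -2·412 + 2·-107 = -25122
  a_11 = -3·-25122 + 3·6397 + -2·-1631 + 2·412 = 98643

-3,3,-2,2 ; 98643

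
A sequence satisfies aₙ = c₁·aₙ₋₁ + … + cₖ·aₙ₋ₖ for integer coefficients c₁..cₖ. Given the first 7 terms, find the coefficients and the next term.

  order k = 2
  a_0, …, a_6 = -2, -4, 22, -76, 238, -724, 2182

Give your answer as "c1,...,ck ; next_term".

-4,-3 ; -6556

  a_2 = -4·-4 + -3·-2 = 22
  a_3 = -4·22 + -3·-4 = -76
  a_4 = -4·-76 + -3·22 = 238
  a_5 = -4·238 + -3·-76 = -724
  a_6 = -4·-724 + -3·238 = 2182
  a_7 = -4·2182 + -3·-724 = -6556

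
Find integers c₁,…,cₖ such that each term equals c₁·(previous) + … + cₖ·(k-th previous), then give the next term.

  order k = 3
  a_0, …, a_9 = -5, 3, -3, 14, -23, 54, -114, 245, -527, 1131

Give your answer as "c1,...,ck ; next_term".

-1,2,-1 ; -2430

  a_3 = -1·-3 + 2·3 + -1·-5 = 14
  a_4 = -1·14 + 2·-3 + -1·3 = -23
  a_5 = -1·-23 + 2·14 + -1·-3 = 54
  a_6 = -1·54 + 2·-23 + -1·14 = -114
  a_7 = -1·-114 + 2·54 + -1·-23 = 245
  a_8 = -1·245 + 2·-114 + -1·54 = -527
  a_9 = -1·-527 + 2·245 + -1·-114 = 1131
  a_10 = -1·1131 + 2·-527 + -1·245 = -2430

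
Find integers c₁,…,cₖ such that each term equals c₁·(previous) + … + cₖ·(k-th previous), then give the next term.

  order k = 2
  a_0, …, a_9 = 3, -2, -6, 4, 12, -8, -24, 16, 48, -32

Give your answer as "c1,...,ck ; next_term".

  a_2 = 0·-2 + -2·3 = -6
  a_3 = 0·-6 + -2·-2 = 4
  a_4 = 0·4 + -2·-6 = 12
  a_5 = 0·12 + -2·4 = -8
  a_6 = 0·-8 + -2·12 = -24
  a_7 = 0·-24 + -2·-8 = 16
  a_8 = 0·16 + -2·-24 = 48
  a_9 = 0·48 + -2·16 = -32
  a_10 = 0·-32 + -2·48 = -96

0,-2 ; -96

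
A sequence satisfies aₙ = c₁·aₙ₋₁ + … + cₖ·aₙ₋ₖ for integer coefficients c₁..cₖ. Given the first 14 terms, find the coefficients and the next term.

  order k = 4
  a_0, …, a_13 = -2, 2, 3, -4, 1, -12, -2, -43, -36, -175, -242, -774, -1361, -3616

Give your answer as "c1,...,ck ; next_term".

  a_4 = 1·-4 + 3·3 + -1·2 + 1·-2 = 1
  a_5 = 1·1 + 3·-4 + -1·3 + 1·2 = -12
  a_6 = 1·-12 + 3·1 + -1·-4 + 1·3 = -2
  a_7 = 1·-2 + 3·-12 + -1·1 + 1·-4 = -43
  a_8 = 1·-43 + 3·-2 + -1·-12 + 1·1 = -36
  a_9 = 1·-36 + 3·-43 + -1·-2 + 1·-12 = -175
  a_10 = 1·-175 + 3·-36 + -1·-43 + 1·-2 = -242
  a_11 = 1·-242 + 3·-175 + -1·-36 + 1·-43 = -774
  a_12 = 1·-774 + 3·-242 + -1·-175 + 1·-36 = -1361
  a_13 = 1·-1361 + 3·-774 + -1·-242 + 1·-175 = -3616
  a_14 = 1·-3616 + 3·-1361 + -1·-774 + 1·-242 = -7167

1,3,-1,1 ; -7167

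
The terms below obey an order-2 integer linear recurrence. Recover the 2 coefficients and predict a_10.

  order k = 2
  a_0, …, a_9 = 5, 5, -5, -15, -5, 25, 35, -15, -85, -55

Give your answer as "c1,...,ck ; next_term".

  a_2 = 1·5 + -2·5 = -5
  a_3 = 1·-5 + -2·5 = -15
  a_4 = 1·-15 + -2·-5 = -5
  a_5 = 1·-5 + -2·-15 = 25
  a_6 = 1·25 + -2·-5 = 35
  a_7 = 1·35 + -2·25 = -15
  a_8 = 1·-15 + -2·35 = -85
  a_9 = 1·-85 + -2·-15 = -55
  a_10 = 1·-55 + -2·-85 = 115

1,-2 ; 115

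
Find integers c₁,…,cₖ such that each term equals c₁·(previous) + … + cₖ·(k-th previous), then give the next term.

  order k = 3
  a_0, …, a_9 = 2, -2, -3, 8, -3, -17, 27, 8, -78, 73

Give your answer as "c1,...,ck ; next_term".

  a_3 = 0·-3 + -1·-2 + 3·2 = 8
  a_4 = 0·8 + -1·-3 + 3·-2 = -3
  a_5 = 0·-3 + -1·8 + 3·-3 = -17
  a_6 = 0·-17 + -1·-3 + 3·8 = 27
  a_7 = 0·27 + -1·-17 + 3·-3 = 8
  a_8 = 0·8 + -1·27 + 3·-17 = -78
  a_9 = 0·-78 + -1·8 + 3·27 = 73
  a_10 = 0·73 + -1·-78 + 3·8 = 102

0,-1,3 ; 102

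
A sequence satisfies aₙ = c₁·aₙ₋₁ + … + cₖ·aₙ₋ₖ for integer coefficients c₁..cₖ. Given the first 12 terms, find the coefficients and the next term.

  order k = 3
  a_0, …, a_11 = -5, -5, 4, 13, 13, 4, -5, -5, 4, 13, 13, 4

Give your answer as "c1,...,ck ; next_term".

2,-2,1 ; -5

  a_3 = 2·4 + -2·-5 + 1·-5 = 13
  a_4 = 2·13 + -2·4 + 1·-5 = 13
  a_5 = 2·13 + -2·13 + 1·4 = 4
  a_6 = 2·4 + -2·13 + 1·13 = -5
  a_7 = 2·-5 + -2·4 + 1·13 = -5
  a_8 = 2·-5 + -2·-5 + 1·4 = 4
  a_9 = 2·4 + -2·-5 + 1·-5 = 13
  a_10 = 2·13 + -2·4 + 1·-5 = 13
  a_11 = 2·13 + -2·13 + 1·4 = 4
  a_12 = 2·4 + -2·13 + 1·13 = -5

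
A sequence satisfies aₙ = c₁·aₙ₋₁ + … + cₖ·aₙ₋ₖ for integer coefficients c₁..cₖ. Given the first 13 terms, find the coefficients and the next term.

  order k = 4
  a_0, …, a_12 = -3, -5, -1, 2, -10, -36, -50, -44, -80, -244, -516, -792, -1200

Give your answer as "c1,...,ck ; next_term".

2,-2,2,2 ; -2336

  a_4 = 2·2 + -2·-1 + 2·-5 + 2·-3 = -10
  a_5 = 2·-10 + -2·2 + 2·-1 + 2·-5 = -36
  a_6 = 2·-36 + -2·-10 + 2·2 + 2·-1 = -50
  a_7 = 2·-50 + -2·-36 + 2·-10 + 2·2 = -44
  a_8 = 2·-44 + -2·-50 + 2·-36 + 2·-10 = -80
  a_9 = 2·-80 + -2·-44 + 2·-50 + 2·-36 = -244
  a_10 = 2·-244 + -2·-80 + 2·-44 + 2·-50 = -516
  a_11 = 2·-516 + -2·-244 + 2·-80 + 2·-44 = -792
  a_12 = 2·-792 + -2·-516 + 2·-244 + 2·-80 = -1200
  a_13 = 2·-1200 + -2·-792 + 2·-516 + 2·-244 = -2336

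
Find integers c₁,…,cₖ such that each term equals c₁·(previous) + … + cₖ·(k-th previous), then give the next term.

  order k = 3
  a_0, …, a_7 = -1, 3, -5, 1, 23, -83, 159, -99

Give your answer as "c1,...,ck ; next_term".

  a_3 = -3·-5 + -4·3 + 2·-1 = 1
  a_4 = -3·1 + -4·-5 + 2·3 = 23
  a_5 = -3·23 + -4·1 + 2·-5 = -83
  a_6 = -3·-83 + -4·23 + 2·1 = 159
  a_7 = -3·159 + -4·-83 + 2·23 = -99
  a_8 = -3·-99 + -4·159 + 2·-83 = -505

-3,-4,2 ; -505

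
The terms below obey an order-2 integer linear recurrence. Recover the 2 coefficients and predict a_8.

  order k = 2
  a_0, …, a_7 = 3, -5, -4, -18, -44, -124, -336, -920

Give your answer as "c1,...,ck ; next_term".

  a_2 = 2·-5 + 2·3 = -4
  a_3 = 2·-4 + 2·-5 = -18
  a_4 = 2·-18 + 2·-4 = -44
  a_5 = 2·-44 + 2·-18 = -124
  a_6 = 2·-124 + 2·-44 = -336
  a_7 = 2·-336 + 2·-124 = -920
  a_8 = 2·-920 + 2·-336 = -2512

2,2 ; -2512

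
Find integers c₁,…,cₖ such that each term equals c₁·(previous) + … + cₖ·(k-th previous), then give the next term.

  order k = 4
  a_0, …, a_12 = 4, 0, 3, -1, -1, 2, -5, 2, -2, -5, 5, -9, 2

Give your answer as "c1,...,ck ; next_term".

  a_4 = 0·-1 + 1·3 + 1·0 + -1·4 = -1
  a_5 = 0·-1 + 1·-1 + 1·3 + -1·0 = 2
  a_6 = 0·2 + 1·-1 + 1·-1 + -1·3 = -5
  a_7 = 0·-5 + 1·2 + 1·-1 + -1·-1 = 2
  a_8 = 0·2 + 1·-5 + 1·2 + -1·-1 = -2
  a_9 = 0·-2 + 1·2 + 1·-5 + -1·2 = -5
  a_10 = 0·-5 + 1·-2 + 1·2 + -1·-5 = 5
  a_11 = 0·5 + 1·-5 + 1·-2 + -1·2 = -9
  a_12 = 0·-9 + 1·5 + 1·-5 + -1·-2 = 2
  a_13 = 0·2 + 1·-9 + 1·5 + -1·-5 = 1

0,1,1,-1 ; 1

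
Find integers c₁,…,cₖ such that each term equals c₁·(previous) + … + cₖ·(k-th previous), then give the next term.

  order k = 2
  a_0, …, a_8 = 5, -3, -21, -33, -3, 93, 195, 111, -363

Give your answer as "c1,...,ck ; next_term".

  a_2 = 2·-3 + -3·5 = -21
  a_3 = 2·-21 + -3·-3 = -33
  a_4 = 2·-33 + -3·-21 = -3
  a_5 = 2·-3 + -3·-33 = 93
  a_6 = 2·93 + -3·-3 = 195
  a_7 = 2·195 + -3·93 = 111
  a_8 = 2·111 + -3·195 = -363
  a_9 = 2·-363 + -3·111 = -1059

2,-3 ; -1059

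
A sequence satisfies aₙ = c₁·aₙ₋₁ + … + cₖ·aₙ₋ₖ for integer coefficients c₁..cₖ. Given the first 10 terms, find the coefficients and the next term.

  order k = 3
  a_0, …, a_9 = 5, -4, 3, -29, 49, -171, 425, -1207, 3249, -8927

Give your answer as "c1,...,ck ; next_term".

  a_3 = -1·3 + 4·-4 + -2·5 = -29
  a_4 = -1·-29 + 4·3 + -2·-4 = 49
  a_5 = -1·49 + 4·-29 + -2·3 = -171
  a_6 = -1·-171 + 4·49 + -2·-29 = 425
  a_7 = -1·425 + 4·-171 + -2·49 = -1207
  a_8 = -1·-1207 + 4·425 + -2·-171 = 3249
  a_9 = -1·3249 + 4·-1207 + -2·425 = -8927
  a_10 = -1·-8927 + 4·3249 + -2·-1207 = 24337

-1,4,-2 ; 24337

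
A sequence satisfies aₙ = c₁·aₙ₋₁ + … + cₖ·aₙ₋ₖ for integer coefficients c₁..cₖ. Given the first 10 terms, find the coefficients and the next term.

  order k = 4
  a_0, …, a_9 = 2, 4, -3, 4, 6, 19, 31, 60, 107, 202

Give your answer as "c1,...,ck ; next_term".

  a_4 = 2·4 + 0·-3 + -1·4 + 1·2 = 6
  a_5 = 2·6 + 0·4 + -1·-3 + 1·4 = 19
  a_6 = 2·19 + 0·6 + -1·4 + 1·-3 = 31
  a_7 = 2·31 + 0·19 + -1·6 + 1·4 = 60
  a_8 = 2·60 + 0·31 + -1·19 + 1·6 = 107
  a_9 = 2·107 + 0·60 + -1·31 + 1·19 = 202
  a_10 = 2·202 + 0·107 + -1·60 + 1·31 = 375

2,0,-1,1 ; 375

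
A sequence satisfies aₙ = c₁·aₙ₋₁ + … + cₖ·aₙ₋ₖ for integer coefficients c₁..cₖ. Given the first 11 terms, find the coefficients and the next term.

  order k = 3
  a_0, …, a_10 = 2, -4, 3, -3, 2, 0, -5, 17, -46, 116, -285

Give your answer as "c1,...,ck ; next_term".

  a_3 = -3·3 + -1·-4 + 1·2 = -3
  a_4 = -3·-3 + -1·3 + 1·-4 = 2
  a_5 = -3·2 + -1·-3 + 1·3 = 0
  a_6 = -3·0 + -1·2 + 1·-3 = -5
  a_7 = -3·-5 + -1·0 + 1·2 = 17
  a_8 = -3·17 + -1·-5 + 1·0 = -46
  a_9 = -3·-46 + -1·17 + 1·-5 = 116
  a_10 = -3·116 + -1·-46 + 1·17 = -285
  a_11 = -3·-285 + -1·116 + 1·-46 = 693

-3,-1,1 ; 693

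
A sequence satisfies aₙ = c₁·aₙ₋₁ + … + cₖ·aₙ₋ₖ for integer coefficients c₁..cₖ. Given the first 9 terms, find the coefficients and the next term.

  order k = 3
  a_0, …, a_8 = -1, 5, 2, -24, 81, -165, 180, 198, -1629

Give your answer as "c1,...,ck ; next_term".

-3,-3,3 ; 4833

  a_3 = -3·2 + -3·5 + 3·-1 = -24
  a_4 = -3·-24 + -3·2 + 3·5 = 81
  a_5 = -3·81 + -3·-24 + 3·2 = -165
  a_6 = -3·-165 + -3·81 + 3·-24 = 180
  a_7 = -3·180 + -3·-165 + 3·81 = 198
  a_8 = -3·198 + -3·180 + 3·-165 = -1629
  a_9 = -3·-1629 + -3·198 + 3·180 = 4833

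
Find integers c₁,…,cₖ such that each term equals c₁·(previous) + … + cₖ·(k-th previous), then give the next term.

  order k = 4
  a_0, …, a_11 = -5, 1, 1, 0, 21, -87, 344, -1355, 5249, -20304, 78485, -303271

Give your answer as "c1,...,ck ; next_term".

-4,0,1,-4 ; 1171784

  a_4 = -4·0 + 0·1 + 1·1 + -4·-5 = 21
  a_5 = -4·21 + 0·0 + 1·1 + -4·1 = -87
  a_6 = -4·-87 + 0·21 + 1·0 + -4·1 = 344
  a_7 = -4·344 + 0·-87 + 1·21 + -4·0 = -1355
  a_8 = -4·-1355 + 0·344 + 1·-87 + -4·21 = 5249
  a_9 = -4·5249 + 0·-1355 + 1·344 + -4·-87 = -20304
  a_10 = -4·-20304 + 0·5249 + 1·-1355 + -4·344 = 78485
  a_11 = -4·78485 + 0·-20304 + 1·5249 + -4·-1355 = -303271
  a_12 = -4·-303271 + 0·78485 + 1·-20304 + -4·5249 = 1171784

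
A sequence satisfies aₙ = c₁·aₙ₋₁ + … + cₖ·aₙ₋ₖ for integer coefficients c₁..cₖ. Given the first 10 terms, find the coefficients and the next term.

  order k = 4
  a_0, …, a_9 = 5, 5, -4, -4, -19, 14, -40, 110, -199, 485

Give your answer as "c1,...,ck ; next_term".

-1,2,-2,-1 ; -1063

  a_4 = -1·-4 + 2·-4 + -2·5 + -1·5 = -19
  a_5 = -1·-19 + 2·-4 + -2·-4 + -1·5 = 14
  a_6 = -1·14 + 2·-19 + -2·-4 + -1·-4 = -40
  a_7 = -1·-40 + 2·14 + -2·-19 + -1·-4 = 110
  a_8 = -1·110 + 2·-40 + -2·14 + -1·-19 = -199
  a_9 = -1·-199 + 2·110 + -2·-40 + -1·14 = 485
  a_10 = -1·485 + 2·-199 + -2·110 + -1·-40 = -1063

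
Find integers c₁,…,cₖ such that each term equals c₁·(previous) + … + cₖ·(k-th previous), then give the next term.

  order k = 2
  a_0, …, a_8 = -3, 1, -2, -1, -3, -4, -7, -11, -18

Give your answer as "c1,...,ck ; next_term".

  a_2 = 1·1 + 1·-3 = -2
  a_3 = 1·-2 + 1·1 = -1
  a_4 = 1·-1 + 1·-2 = -3
  a_5 = 1·-3 + 1·-1 = -4
  a_6 = 1·-4 + 1·-3 = -7
  a_7 = 1·-7 + 1·-4 = -11
  a_8 = 1·-11 + 1·-7 = -18
  a_9 = 1·-18 + 1·-11 = -29

1,1 ; -29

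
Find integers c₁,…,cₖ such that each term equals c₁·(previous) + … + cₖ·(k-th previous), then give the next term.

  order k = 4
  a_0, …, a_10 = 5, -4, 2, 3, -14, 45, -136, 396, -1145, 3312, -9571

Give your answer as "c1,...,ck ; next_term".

  a_4 = -3·3 + -1·2 + -3·-4 + -3·5 = -14
  a_5 = -3·-14 + -1·3 + -3·2 + -3·-4 = 45
  a_6 = -3·45 + -1·-14 + -3·3 + -3·2 = -136
  a_7 = -3·-136 + -1·45 + -3·-14 + -3·3 = 396
  a_8 = -3·396 + -1·-136 + -3·45 + -3·-14 = -1145
  a_9 = -3·-1145 + -1·396 + -3·-136 + -3·45 = 3312
  a_10 = -3·3312 + -1·-1145 + -3·396 + -3·-136 = -9571
  a_11 = -3·-9571 + -1·3312 + -3·-1145 + -3·396 = 27648

-3,-1,-3,-3 ; 27648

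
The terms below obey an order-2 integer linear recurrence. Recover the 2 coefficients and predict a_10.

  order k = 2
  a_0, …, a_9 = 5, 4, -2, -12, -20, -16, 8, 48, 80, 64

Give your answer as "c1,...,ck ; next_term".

  a_2 = 2·4 + -2·5 = -2
  a_3 = 2·-2 + -2·4 = -12
  a_4 = 2·-12 + -2·-2 = -20
  a_5 = 2·-20 + -2·-12 = -16
  a_6 = 2·-16 + -2·-20 = 8
  a_7 = 2·8 + -2·-16 = 48
  a_8 = 2·48 + -2·8 = 80
  a_9 = 2·80 + -2·48 = 64
  a_10 = 2·64 + -2·80 = -32

2,-2 ; -32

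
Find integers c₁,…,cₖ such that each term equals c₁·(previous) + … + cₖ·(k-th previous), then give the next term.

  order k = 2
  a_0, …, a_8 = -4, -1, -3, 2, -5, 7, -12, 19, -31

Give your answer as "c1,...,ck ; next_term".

-1,1 ; 50

  a_2 = -1·-1 + 1·-4 = -3
  a_3 = -1·-3 + 1·-1 = 2
  a_4 = -1·2 + 1·-3 = -5
  a_5 = -1·-5 + 1·2 = 7
  a_6 = -1·7 + 1·-5 = -12
  a_7 = -1·-12 + 1·7 = 19
  a_8 = -1·19 + 1·-12 = -31
  a_9 = -1·-31 + 1·19 = 50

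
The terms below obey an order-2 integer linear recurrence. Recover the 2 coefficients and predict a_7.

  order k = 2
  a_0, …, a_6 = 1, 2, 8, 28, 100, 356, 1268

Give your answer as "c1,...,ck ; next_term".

  a_2 = 3·2 + 2·1 = 8
  a_3 = 3·8 + 2·2 = 28
  a_4 = 3·28 + 2·8 = 100
  a_5 = 3·100 + 2·28 = 356
  a_6 = 3·356 + 2·100 = 1268
  a_7 = 3·1268 + 2·356 = 4516

3,2 ; 4516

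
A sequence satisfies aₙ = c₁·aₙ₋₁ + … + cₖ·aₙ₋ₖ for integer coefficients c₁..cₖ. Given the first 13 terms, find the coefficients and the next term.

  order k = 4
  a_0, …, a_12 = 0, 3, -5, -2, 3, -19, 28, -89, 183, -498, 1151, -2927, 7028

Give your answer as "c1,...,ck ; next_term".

  a_4 = -2·-2 + 2·-5 + 3·3 + 2·0 = 3
  a_5 = -2·3 + 2·-2 + 3·-5 + 2·3 = -19
  a_6 = -2·-19 + 2·3 + 3·-2 + 2·-5 = 28
  a_7 = -2·28 + 2·-19 + 3·3 + 2·-2 = -89
  a_8 = -2·-89 + 2·28 + 3·-19 + 2·3 = 183
  a_9 = -2·183 + 2·-89 + 3·28 + 2·-19 = -498
  a_10 = -2·-498 + 2·183 + 3·-89 + 2·28 = 1151
  a_11 = -2·1151 + 2·-498 + 3·183 + 2·-89 = -2927
  a_12 = -2·-2927 + 2·1151 + 3·-498 + 2·183 = 7028
  a_13 = -2·7028 + 2·-2927 + 3·1151 + 2·-498 = -17453

-2,2,3,2 ; -17453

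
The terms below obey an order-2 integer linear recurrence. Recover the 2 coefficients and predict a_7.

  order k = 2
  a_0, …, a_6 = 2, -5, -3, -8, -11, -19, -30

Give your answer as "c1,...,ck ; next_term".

1,1 ; -49

  a_2 = 1·-5 + 1·2 = -3
  a_3 = 1·-3 + 1·-5 = -8
  a_4 = 1·-8 + 1·-3 = -11
  a_5 = 1·-11 + 1·-8 = -19
  a_6 = 1·-19 + 1·-11 = -30
  a_7 = 1·-30 + 1·-19 = -49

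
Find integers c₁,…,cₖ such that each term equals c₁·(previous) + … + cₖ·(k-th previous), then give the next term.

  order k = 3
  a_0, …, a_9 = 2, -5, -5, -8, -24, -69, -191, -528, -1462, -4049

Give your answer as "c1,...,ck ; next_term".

  a_3 = 3·-5 + -1·-5 + 1·2 = -8
  a_4 = 3·-8 + -1·-5 + 1·-5 = -24
  a_5 = 3·-24 + -1·-8 + 1·-5 = -69
  a_6 = 3·-69 + -1·-24 + 1·-8 = -191
  a_7 = 3·-191 + -1·-69 + 1·-24 = -528
  a_8 = 3·-528 + -1·-191 + 1·-69 = -1462
  a_9 = 3·-1462 + -1·-528 + 1·-191 = -4049
  a_10 = 3·-4049 + -1·-1462 + 1·-528 = -11213

3,-1,1 ; -11213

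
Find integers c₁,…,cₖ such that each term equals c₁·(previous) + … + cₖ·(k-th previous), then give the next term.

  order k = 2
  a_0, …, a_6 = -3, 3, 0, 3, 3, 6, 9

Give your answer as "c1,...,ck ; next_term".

1,1 ; 15

  a_2 = 1·3 + 1·-3 = 0
  a_3 = 1·0 + 1·3 = 3
  a_4 = 1·3 + 1·0 = 3
  a_5 = 1·3 + 1·3 = 6
  a_6 = 1·6 + 1·3 = 9
  a_7 = 1·9 + 1·6 = 15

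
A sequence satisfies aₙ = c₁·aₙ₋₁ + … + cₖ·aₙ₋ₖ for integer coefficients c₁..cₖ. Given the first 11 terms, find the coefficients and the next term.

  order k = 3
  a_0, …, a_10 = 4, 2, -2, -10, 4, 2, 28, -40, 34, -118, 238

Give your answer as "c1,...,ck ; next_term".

  a_3 = -1·-2 + 0·2 + -3·4 = -10
  a_4 = -1·-10 + 0·-2 + -3·2 = 4
  a_5 = -1·4 + 0·-10 + -3·-2 = 2
  a_6 = -1·2 + 0·4 + -3·-10 = 28
  a_7 = -1·28 + 0·2 + -3·4 = -40
  a_8 = -1·-40 + 0·28 + -3·2 = 34
  a_9 = -1·34 + 0·-40 + -3·28 = -118
  a_10 = -1·-118 + 0·34 + -3·-40 = 238
  a_11 = -1·238 + 0·-118 + -3·34 = -340

-1,0,-3 ; -340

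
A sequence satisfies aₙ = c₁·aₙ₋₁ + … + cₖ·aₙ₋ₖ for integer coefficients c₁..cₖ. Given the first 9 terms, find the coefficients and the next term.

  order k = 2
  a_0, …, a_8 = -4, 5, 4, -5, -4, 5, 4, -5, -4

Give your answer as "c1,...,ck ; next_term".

0,-1 ; 5

  a_2 = 0·5 + -1·-4 = 4
  a_3 = 0·4 + -1·5 = -5
  a_4 = 0·-5 + -1·4 = -4
  a_5 = 0·-4 + -1·-5 = 5
  a_6 = 0·5 + -1·-4 = 4
  a_7 = 0·4 + -1·5 = -5
  a_8 = 0·-5 + -1·4 = -4
  a_9 = 0·-4 + -1·-5 = 5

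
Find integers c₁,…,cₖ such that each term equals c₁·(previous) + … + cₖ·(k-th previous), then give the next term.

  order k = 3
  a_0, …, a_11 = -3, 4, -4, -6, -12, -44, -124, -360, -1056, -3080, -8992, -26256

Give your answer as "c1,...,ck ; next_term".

2,2,2 ; -76656

  a_3 = 2·-4 + 2·4 + 2·-3 = -6
  a_4 = 2·-6 + 2·-4 + 2·4 = -12
  a_5 = 2·-12 + 2·-6 + 2·-4 = -44
  a_6 = 2·-44 + 2·-12 + 2·-6 = -124
  a_7 = 2·-124 + 2·-44 + 2·-12 = -360
  a_8 = 2·-360 + 2·-124 + 2·-44 = -1056
  a_9 = 2·-1056 + 2·-360 + 2·-124 = -3080
  a_10 = 2·-3080 + 2·-1056 + 2·-360 = -8992
  a_11 = 2·-8992 + 2·-3080 + 2·-1056 = -26256
  a_12 = 2·-26256 + 2·-8992 + 2·-3080 = -76656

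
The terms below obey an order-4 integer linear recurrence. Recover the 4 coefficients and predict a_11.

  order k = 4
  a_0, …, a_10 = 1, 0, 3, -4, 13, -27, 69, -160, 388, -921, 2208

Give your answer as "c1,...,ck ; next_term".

-2,1,1,2 ; -5269

  a_4 = -2·-4 + 1·3 + 1·0 + 2·1 = 13
  a_5 = -2·13 + 1·-4 + 1·3 + 2·0 = -27
  a_6 = -2·-27 + 1·13 + 1·-4 + 2·3 = 69
  a_7 = -2·69 + 1·-27 + 1·13 + 2·-4 = -160
  a_8 = -2·-160 + 1·69 + 1·-27 + 2·13 = 388
  a_9 = -2·388 + 1·-160 + 1·69 + 2·-27 = -921
  a_10 = -2·-921 + 1·388 + 1·-160 + 2·69 = 2208
  a_11 = -2·2208 + 1·-921 + 1·388 + 2·-160 = -5269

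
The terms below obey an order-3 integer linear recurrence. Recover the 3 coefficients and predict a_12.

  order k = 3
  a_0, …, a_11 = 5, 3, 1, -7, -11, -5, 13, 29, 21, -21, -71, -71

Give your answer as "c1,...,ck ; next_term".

1,-1,-1 ; 21

  a_3 = 1·1 + -1·3 + -1·5 = -7
  a_4 = 1·-7 + -1·1 + -1·3 = -11
  a_5 = 1·-11 + -1·-7 + -1·1 = -5
  a_6 = 1·-5 + -1·-11 + -1·-7 = 13
  a_7 = 1·13 + -1·-5 + -1·-11 = 29
  a_8 = 1·29 + -1·13 + -1·-5 = 21
  a_9 = 1·21 + -1·29 + -1·13 = -21
  a_10 = 1·-21 + -1·21 + -1·29 = -71
  a_11 = 1·-71 + -1·-21 + -1·21 = -71
  a_12 = 1·-71 + -1·-71 + -1·-21 = 21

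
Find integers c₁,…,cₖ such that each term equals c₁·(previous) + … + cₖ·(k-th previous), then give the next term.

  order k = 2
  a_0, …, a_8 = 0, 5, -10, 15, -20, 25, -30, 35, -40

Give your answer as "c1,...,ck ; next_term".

-2,-1 ; 45

  a_2 = -2·5 + -1·0 = -10
  a_3 = -2·-10 + -1·5 = 15
  a_4 = -2·15 + -1·-10 = -20
  a_5 = -2·-20 + -1·15 = 25
  a_6 = -2·25 + -1·-20 = -30
  a_7 = -2·-30 + -1·25 = 35
  a_8 = -2·35 + -1·-30 = -40
  a_9 = -2·-40 + -1·35 = 45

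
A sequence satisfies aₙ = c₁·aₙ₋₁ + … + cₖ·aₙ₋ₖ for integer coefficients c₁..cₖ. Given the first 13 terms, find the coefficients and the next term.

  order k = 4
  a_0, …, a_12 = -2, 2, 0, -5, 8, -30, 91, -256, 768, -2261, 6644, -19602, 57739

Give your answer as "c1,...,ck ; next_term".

-2,2,-3,-2 ; -170092

  a_4 = -2·-5 + 2·0 + -3·2 + -2·-2 = 8
  a_5 = -2·8 + 2·-5 + -3·0 + -2·2 = -30
  a_6 = -2·-30 + 2·8 + -3·-5 + -2·0 = 91
  a_7 = -2·91 + 2·-30 + -3·8 + -2·-5 = -256
  a_8 = -2·-256 + 2·91 + -3·-30 + -2·8 = 768
  a_9 = -2·768 + 2·-256 + -3·91 + -2·-30 = -2261
  a_10 = -2·-2261 + 2·768 + -3·-256 + -2·91 = 6644
  a_11 = -2·6644 + 2·-2261 + -3·768 + -2·-256 = -19602
  a_12 = -2·-19602 + 2·6644 + -3·-2261 + -2·768 = 57739
  a_13 = -2·57739 + 2·-19602 + -3·6644 + -2·-2261 = -170092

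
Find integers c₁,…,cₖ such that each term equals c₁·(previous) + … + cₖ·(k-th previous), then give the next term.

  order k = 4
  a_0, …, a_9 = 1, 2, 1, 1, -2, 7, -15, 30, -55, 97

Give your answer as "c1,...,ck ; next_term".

-3,-2,1,1 ; -166

  a_4 = -3·1 + -2·1 + 1·2 + 1·1 = -2
  a_5 = -3·-2 + -2·1 + 1·1 + 1·2 = 7
  a_6 = -3·7 + -2·-2 + 1·1 + 1·1 = -15
  a_7 = -3·-15 + -2·7 + 1·-2 + 1·1 = 30
  a_8 = -3·30 + -2·-15 + 1·7 + 1·-2 = -55
  a_9 = -3·-55 + -2·30 + 1·-15 + 1·7 = 97
  a_10 = -3·97 + -2·-55 + 1·30 + 1·-15 = -166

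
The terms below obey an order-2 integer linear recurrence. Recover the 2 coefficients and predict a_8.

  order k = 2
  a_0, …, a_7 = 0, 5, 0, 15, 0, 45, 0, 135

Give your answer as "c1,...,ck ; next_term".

0,3 ; 0

  a_2 = 0·5 + 3·0 = 0
  a_3 = 0·0 + 3·5 = 15
  a_4 = 0·15 + 3·0 = 0
  a_5 = 0·0 + 3·15 = 45
  a_6 = 0·45 + 3·0 = 0
  a_7 = 0·0 + 3·45 = 135
  a_8 = 0·135 + 3·0 = 0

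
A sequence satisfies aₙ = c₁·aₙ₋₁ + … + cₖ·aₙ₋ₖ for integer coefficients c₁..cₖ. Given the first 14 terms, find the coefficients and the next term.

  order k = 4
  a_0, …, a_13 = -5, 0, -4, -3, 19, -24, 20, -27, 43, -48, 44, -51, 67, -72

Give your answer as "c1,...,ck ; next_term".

  a_4 = -2·-3 + -2·-4 + -2·0 + -1·-5 = 19
  a_5 = -2·19 + -2·-3 + -2·-4 + -1·0 = -24
  a_6 = -2·-24 + -2·19 + -2·-3 + -1·-4 = 20
  a_7 = -2·20 + -2·-24 + -2·19 + -1·-3 = -27
  a_8 = -2·-27 + -2·20 + -2·-24 + -1·19 = 43
  a_9 = -2·43 + -2·-27 + -2·20 + -1·-24 = -48
  a_10 = -2·-48 + -2·43 + -2·-27 + -1·20 = 44
  a_11 = -2·44 + -2·-48 + -2·43 + -1·-27 = -51
  a_12 = -2·-51 + -2·44 + -2·-48 + -1·43 = 67
  a_13 = -2·67 + -2·-51 + -2·44 + -1·-48 = -72
  a_14 = -2·-72 + -2·67 + -2·-51 + -1·44 = 68

-2,-2,-2,-1 ; 68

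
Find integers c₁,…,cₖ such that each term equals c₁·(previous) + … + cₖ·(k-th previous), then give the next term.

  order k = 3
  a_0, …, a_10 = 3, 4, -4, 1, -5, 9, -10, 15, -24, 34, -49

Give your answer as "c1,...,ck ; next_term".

  a_3 = -1·-4 + 0·4 + -1·3 = 1
  a_4 = -1·1 + 0·-4 + -1·4 = -5
  a_5 = -1·-5 + 0·1 + -1·-4 = 9
  a_6 = -1·9 + 0·-5 + -1·1 = -10
  a_7 = -1·-10 + 0·9 + -1·-5 = 15
  a_8 = -1·15 + 0·-10 + -1·9 = -24
  a_9 = -1·-24 + 0·15 + -1·-10 = 34
  a_10 = -1·34 + 0·-24 + -1·15 = -49
  a_11 = -1·-49 + 0·34 + -1·-24 = 73

-1,0,-1 ; 73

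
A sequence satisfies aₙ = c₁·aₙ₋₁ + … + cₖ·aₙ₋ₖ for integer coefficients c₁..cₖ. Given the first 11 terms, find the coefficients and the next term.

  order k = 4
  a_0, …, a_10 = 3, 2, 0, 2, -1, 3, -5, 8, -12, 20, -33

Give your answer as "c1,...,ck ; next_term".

-1,0,-1,1 ; 53

  a_4 = -1·2 + 0·0 + -1·2 + 1·3 = -1
  a_5 = -1·-1 + 0·2 + -1·0 + 1·2 = 3
  a_6 = -1·3 + 0·-1 + -1·2 + 1·0 = -5
  a_7 = -1·-5 + 0·3 + -1·-1 + 1·2 = 8
  a_8 = -1·8 + 0·-5 + -1·3 + 1·-1 = -12
  a_9 = -1·-12 + 0·8 + -1·-5 + 1·3 = 20
  a_10 = -1·20 + 0·-12 + -1·8 + 1·-5 = -33
  a_11 = -1·-33 + 0·20 + -1·-12 + 1·8 = 53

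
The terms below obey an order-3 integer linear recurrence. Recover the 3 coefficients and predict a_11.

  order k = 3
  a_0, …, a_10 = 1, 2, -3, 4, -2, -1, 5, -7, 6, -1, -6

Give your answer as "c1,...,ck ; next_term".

  a_3 = -1·-3 + 0·2 + 1·1 = 4
  a_4 = -1·4 + 0·-3 + 1·2 = -2
  a_5 = -1·-2 + 0·4 + 1·-3 = -1
  a_6 = -1·-1 + 0·-2 + 1·4 = 5
  a_7 = -1·5 + 0·-1 + 1·-2 = -7
  a_8 = -1·-7 + 0·5 + 1·-1 = 6
  a_9 = -1·6 + 0·-7 + 1·5 = -1
  a_10 = -1·-1 + 0·6 + 1·-7 = -6
  a_11 = -1·-6 + 0·-1 + 1·6 = 12

-1,0,1 ; 12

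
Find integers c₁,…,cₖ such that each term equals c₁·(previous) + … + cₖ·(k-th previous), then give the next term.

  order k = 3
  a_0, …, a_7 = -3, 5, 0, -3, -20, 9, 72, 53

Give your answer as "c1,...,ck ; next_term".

  a_3 = 0·0 + -3·5 + -4·-3 = -3
  a_4 = 0·-3 + -3·0 + -4·5 = -20
  a_5 = 0·-20 + -3·-3 + -4·0 = 9
  a_6 = 0·9 + -3·-20 + -4·-3 = 72
  a_7 = 0·72 + -3·9 + -4·-20 = 53
  a_8 = 0·53 + -3·72 + -4·9 = -252

0,-3,-4 ; -252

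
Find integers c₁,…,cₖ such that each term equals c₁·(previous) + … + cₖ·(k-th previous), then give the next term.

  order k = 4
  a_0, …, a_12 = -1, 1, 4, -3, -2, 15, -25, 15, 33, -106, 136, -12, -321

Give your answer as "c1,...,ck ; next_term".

-2,-2,1,1 ; 696

  a_4 = -2·-3 + -2·4 + 1·1 + 1·-1 = -2
  a_5 = -2·-2 + -2·-3 + 1·4 + 1·1 = 15
  a_6 = -2·15 + -2·-2 + 1·-3 + 1·4 = -25
  a_7 = -2·-25 + -2·15 + 1·-2 + 1·-3 = 15
  a_8 = -2·15 + -2·-25 + 1·15 + 1·-2 = 33
  a_9 = -2·33 + -2·15 + 1·-25 + 1·15 = -106
  a_10 = -2·-106 + -2·33 + 1·15 + 1·-25 = 136
  a_11 = -2·136 + -2·-106 + 1·33 + 1·15 = -12
  a_12 = -2·-12 + -2·136 + 1·-106 + 1·33 = -321
  a_13 = -2·-321 + -2·-12 + 1·136 + 1·-106 = 696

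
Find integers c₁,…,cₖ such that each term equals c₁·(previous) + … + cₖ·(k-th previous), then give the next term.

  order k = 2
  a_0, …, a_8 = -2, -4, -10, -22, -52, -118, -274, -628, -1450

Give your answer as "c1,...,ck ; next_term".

  a_2 = 1·-4 + 3·-2 = -10
  a_3 = 1·-10 + 3·-4 = -22
  a_4 = 1·-22 + 3·-10 = -52
  a_5 = 1·-52 + 3·-22 = -118
  a_6 = 1·-118 + 3·-52 = -274
  a_7 = 1·-274 + 3·-118 = -628
  a_8 = 1·-628 + 3·-274 = -1450
  a_9 = 1·-1450 + 3·-628 = -3334

1,3 ; -3334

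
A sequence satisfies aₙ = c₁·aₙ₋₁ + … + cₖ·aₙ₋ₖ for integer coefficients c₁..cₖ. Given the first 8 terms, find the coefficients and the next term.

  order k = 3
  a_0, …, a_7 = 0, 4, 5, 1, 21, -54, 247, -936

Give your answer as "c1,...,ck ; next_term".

  a_3 = -3·5 + 4·4 + 1·0 = 1
  a_4 = -3·1 + 4·5 + 1·4 = 21
  a_5 = -3·21 + 4·1 + 1·5 = -54
  a_6 = -3·-54 + 4·21 + 1·1 = 247
  a_7 = -3·247 + 4·-54 + 1·21 = -936
  a_8 = -3·-936 + 4·247 + 1·-54 = 3742

-3,4,1 ; 3742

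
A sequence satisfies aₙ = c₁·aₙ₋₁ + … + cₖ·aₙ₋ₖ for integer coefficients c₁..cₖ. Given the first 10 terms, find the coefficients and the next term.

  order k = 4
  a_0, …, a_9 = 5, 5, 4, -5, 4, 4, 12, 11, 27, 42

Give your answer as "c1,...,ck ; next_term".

  a_4 = 1·-5 + 1·4 + 0·5 + 1·5 = 4
  a_5 = 1·4 + 1·-5 + 0·4 + 1·5 = 4
  a_6 = 1·4 + 1·4 + 0·-5 + 1·4 = 12
  a_7 = 1·12 + 1·4 + 0·4 + 1·-5 = 11
  a_8 = 1·11 + 1·12 + 0·4 + 1·4 = 27
  a_9 = 1·27 + 1·11 + 0·12 + 1·4 = 42
  a_10 = 1·42 + 1·27 + 0·11 + 1·12 = 81

1,1,0,1 ; 81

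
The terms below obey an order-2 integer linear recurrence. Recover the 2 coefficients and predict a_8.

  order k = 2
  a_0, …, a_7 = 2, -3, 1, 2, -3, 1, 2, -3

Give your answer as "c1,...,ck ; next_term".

  a_2 = -1·-3 + -1·2 = 1
  a_3 = -1·1 + -1·-3 = 2
  a_4 = -1·2 + -1·1 = -3
  a_5 = -1·-3 + -1·2 = 1
  a_6 = -1·1 + -1·-3 = 2
  a_7 = -1·2 + -1·1 = -3
  a_8 = -1·-3 + -1·2 = 1

-1,-1 ; 1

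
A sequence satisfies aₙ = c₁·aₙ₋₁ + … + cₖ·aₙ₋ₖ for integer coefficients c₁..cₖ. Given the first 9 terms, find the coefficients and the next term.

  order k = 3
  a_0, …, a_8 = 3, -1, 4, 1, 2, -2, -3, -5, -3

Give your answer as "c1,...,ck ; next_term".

1,0,-1 ; 0

  a_3 = 1·4 + 0·-1 + -1·3 = 1
  a_4 = 1·1 + 0·4 + -1·-1 = 2
  a_5 = 1·2 + 0·1 + -1·4 = -2
  a_6 = 1·-2 + 0·2 + -1·1 = -3
  a_7 = 1·-3 + 0·-2 + -1·2 = -5
  a_8 = 1·-5 + 0·-3 + -1·-2 = -3
  a_9 = 1·-3 + 0·-5 + -1·-3 = 0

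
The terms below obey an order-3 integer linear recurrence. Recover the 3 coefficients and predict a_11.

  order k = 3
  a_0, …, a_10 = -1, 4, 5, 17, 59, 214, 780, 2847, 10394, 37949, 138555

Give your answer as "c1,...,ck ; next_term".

4,-1,-1 ; 505877

  a_3 = 4·5 + -1·4 + -1·-1 = 17
  a_4 = 4·17 + -1·5 + -1·4 = 59
  a_5 = 4·59 + -1·17 + -1·5 = 214
  a_6 = 4·214 + -1·59 + -1·17 = 780
  a_7 = 4·780 + -1·214 + -1·59 = 2847
  a_8 = 4·2847 + -1·780 + -1·214 = 10394
  a_9 = 4·10394 + -1·2847 + -1·780 = 37949
  a_10 = 4·37949 + -1·10394 + -1·2847 = 138555
  a_11 = 4·138555 + -1·37949 + -1·10394 = 505877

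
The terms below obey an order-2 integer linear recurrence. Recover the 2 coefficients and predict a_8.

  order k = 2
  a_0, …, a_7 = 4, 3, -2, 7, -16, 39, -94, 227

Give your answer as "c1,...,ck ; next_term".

-2,1 ; -548

  a_2 = -2·3 + 1·4 = -2
  a_3 = -2·-2 + 1·3 = 7
  a_4 = -2·7 + 1·-2 = -16
  a_5 = -2·-16 + 1·7 = 39
  a_6 = -2·39 + 1·-16 = -94
  a_7 = -2·-94 + 1·39 = 227
  a_8 = -2·227 + 1·-94 = -548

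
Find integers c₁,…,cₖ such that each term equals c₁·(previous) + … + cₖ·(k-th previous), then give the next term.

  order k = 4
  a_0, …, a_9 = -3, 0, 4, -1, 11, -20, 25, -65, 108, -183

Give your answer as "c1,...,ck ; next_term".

-1,1,-2,-2 ; 371

  a_4 = -1·-1 + 1·4 + -2·0 + -2·-3 = 11
  a_5 = -1·11 + 1·-1 + -2·4 + -2·0 = -20
  a_6 = -1·-20 + 1·11 + -2·-1 + -2·4 = 25
  a_7 = -1·25 + 1·-20 + -2·11 + -2·-1 = -65
  a_8 = -1·-65 + 1·25 + -2·-20 + -2·11 = 108
  a_9 = -1·108 + 1·-65 + -2·25 + -2·-20 = -183
  a_10 = -1·-183 + 1·108 + -2·-65 + -2·25 = 371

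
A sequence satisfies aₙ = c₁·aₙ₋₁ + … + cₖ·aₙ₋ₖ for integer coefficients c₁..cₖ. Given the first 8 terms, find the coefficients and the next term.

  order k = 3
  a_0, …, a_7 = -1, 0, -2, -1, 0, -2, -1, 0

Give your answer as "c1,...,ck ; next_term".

  a_3 = 0·-2 + 0·0 + 1·-1 = -1
  a_4 = 0·-1 + 0·-2 + 1·0 = 0
  a_5 = 0·0 + 0·-1 + 1·-2 = -2
  a_6 = 0·-2 + 0·0 + 1·-1 = -1
  a_7 = 0·-1 + 0·-2 + 1·0 = 0
  a_8 = 0·0 + 0·-1 + 1·-2 = -2

0,0,1 ; -2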